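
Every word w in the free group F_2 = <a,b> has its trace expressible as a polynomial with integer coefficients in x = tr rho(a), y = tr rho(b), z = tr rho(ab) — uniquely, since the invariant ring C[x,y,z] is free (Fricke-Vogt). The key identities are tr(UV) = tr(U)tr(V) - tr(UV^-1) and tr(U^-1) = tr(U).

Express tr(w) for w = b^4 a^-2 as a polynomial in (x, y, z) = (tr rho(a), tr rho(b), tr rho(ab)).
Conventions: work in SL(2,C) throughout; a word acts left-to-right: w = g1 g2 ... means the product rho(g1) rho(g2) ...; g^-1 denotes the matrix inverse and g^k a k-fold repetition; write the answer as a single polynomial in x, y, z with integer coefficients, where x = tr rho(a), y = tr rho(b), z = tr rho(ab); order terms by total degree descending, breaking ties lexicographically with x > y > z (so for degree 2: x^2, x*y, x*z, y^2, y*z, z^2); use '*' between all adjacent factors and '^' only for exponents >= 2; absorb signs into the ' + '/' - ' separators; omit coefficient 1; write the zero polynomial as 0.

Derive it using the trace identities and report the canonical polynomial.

reduce: tr(b^2) = tr(b) tr(b) - tr(1)   [square of b] = y^2 - 2
tr(b^3) = tr(b) tr(b^2) - tr(b)   [square of b] = y^3 - 3*y
tr(b^4) = tr(b) tr(b^3) - tr(b^2)   [square of b] = y^4 - 4*y^2 + 2
tr(b a b) = tr(b) tr(a b) - tr(a)   [square of b] = y*z - x
so tr(b a b^2) = tr(b) tr(b a b) - tr(b a)   [square of b] = y^2*z - x*y - z
tr(b^4 a) = tr(b) tr(b a b^2) - tr(b a b)   [square of b] = y^3*z - x*y^2 - 2*y*z + x
tr(b^4 a^-1) = tr(b^4) tr(a) - tr(b^4 a)   [inverse elimination on a] = x*y^4 - y^3*z - 3*x*y^2 + 2*y*z + x
so tr(b^4 a^-2) = tr(b^4 a^-1) tr(a) - tr(b^4)   [inverse elimination on a] = x^2*y^4 - x*y^3*z - 3*x^2*y^2 - y^4 + 2*x*y*z + x^2 + 4*y^2 - 2

x^2*y^4 - x*y^3*z - 3*x^2*y^2 - y^4 + 2*x*y*z + x^2 + 4*y^2 - 2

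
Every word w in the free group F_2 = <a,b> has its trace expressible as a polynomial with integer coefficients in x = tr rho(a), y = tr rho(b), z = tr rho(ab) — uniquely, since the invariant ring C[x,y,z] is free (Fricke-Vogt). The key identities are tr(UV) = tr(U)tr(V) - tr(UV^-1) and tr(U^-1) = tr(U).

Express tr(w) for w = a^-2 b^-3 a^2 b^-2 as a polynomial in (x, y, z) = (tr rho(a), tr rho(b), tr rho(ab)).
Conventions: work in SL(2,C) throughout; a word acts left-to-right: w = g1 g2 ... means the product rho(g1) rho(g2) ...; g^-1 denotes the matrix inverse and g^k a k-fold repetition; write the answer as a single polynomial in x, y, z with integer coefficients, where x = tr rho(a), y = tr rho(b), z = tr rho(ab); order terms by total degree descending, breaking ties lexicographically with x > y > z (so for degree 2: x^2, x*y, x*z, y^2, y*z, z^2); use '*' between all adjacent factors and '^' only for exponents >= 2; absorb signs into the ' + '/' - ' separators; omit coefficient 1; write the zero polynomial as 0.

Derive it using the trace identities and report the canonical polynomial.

x^3*y^4*z - x^4*y^3 - x^2*y^5 - x^2*y^3*z^2 - x^3*y^2*z + x^4*y + 5*x^2*y^3 + x^2*y*z^2 + y^5 - 4*x^2*y - 5*y^3 + 5*y

tr(a^2) = tr(a) tr(a) - tr(1)   [square of a] = x^2 - 2
reduce: tr(a^2 b) = tr(a) tr(b a) - tr(b)   [square of a] = x*z - y
tr(a^2 b^-1) = tr(a^2) tr(b) - tr(a^2 b)   [inverse elimination on b] = x^2*y - x*z - y
tr(b^-1 a^2 b^-1) = tr(a^2 b^-1) tr(b) - tr(a^2)   [inverse elimination on b] = x^2*y^2 - x*y*z - x^2 - y^2 + 2
so tr(a^3) = tr(a) tr(a^2) - tr(a)   [square of a] = x^3 - 3*x
tr(a^3 b) = tr(a) tr(a b a) - tr(a b)   [square of a] = x^2*z - x*y - z
tr(a b^-1 a^2) = tr(a^3) tr(b) - tr(a^3 b)   [inverse elimination on b] = x^3*y - x^2*z - 2*x*y + z
tr(b a b a) = tr(b a) tr(b a) - tr(1)   [split at a repeated b] = z^2 - 2
reduce: tr(b a b) = tr(b) tr(a b) - tr(a)   [square of b] = y*z - x
reduce: tr(a^2 b a b) = tr(a) tr(b a b a) - tr(b a b)   [square of a] = x*z^2 - y*z - x
so tr(a b^-1 a^2 b) = tr(a^2 b a) tr(b) - tr(a^2 b a b)   [inverse elimination on b] = x^2*y*z - x*y^2 - x*z^2 + x
tr(b^-1 a^2 b^-1 a) = tr(a b^-1 a^2) tr(b) - tr(a b^-1 a^2 b)   [inverse elimination on b] = x^3*y^2 - 2*x^2*y*z - x*y^2 + x*z^2 + y*z - x
tr(a^2 b^-1 a^-1 b^-1) = tr(b^-1 a^2 b^-1) tr(a) - tr(b^-1 a^2 b^-1 a)   [inverse elimination on a] = x^2*y*z - x^3 - x*z^2 - y*z + 3*x
so tr(a b^-1) = tr(a) tr(b) - tr(a b)   [inverse elimination on b] = x*y - z
tr(a^-1 b^-2 a^2 b^-1) = tr(a^2 b^-1 a^-1 b^-1) tr(b) - tr(a^2 b^-1 a^-1)   [inverse elimination on b] = x^2*y^2*z - x^3*y - x*y*z^2 - y^2*z + 2*x*y + z
tr(b^-2 a) = tr(b^-1 a) tr(b) - tr(b^-1 a b)   [inverse elimination on b] = x*y^2 - y*z - x
reduce: tr(a^2 b^-2 a^-1 b^-2) = tr(a^-1 b^-2 a^2 b^-1) tr(b) - tr(a^-1 b^-2 a^2)   [inverse elimination on b] = x^2*y^3*z - x^3*y^2 - x*y^2*z^2 - y^3*z + x*y^2 + 2*y*z + x
tr(b^-1 a^2 b^-2) = tr(b^-1 a^2 b^-1) tr(b) - tr(b^-1 a^2)   [inverse elimination on b] = x^2*y^3 - x*y^2*z - 2*x^2*y - y^3 + x*z + 3*y
reduce: tr(a^2 b^-2 a) = tr(a^3 b^-1) tr(b) - tr(a^3)   [inverse elimination on b] = x^3*y^2 - x^2*y*z - x^3 - 2*x*y^2 + y*z + 3*x
so tr(b^-1 a b a^2) = tr(a b a^2) tr(b) - tr(a b a^2 b)   [inverse elimination on b] = x^2*y*z - x*y^2 - x*z^2 + x
tr(a^2 b^-2 a b) = tr(b^-1 a b a^2) tr(b) - tr(b^-1 a b a^2 b)   [inverse elimination on b] = x^2*y^2*z - x*y^3 - x*y*z^2 - x^2*z + 2*x*y + z
tr(b^-1 a^2 b^-2 a) = tr(a^2 b^-2 a) tr(b) - tr(a^2 b^-2 a b)   [inverse elimination on b] = x^3*y^3 - 2*x^2*y^2*z - x^3*y - x*y^3 + x*y*z^2 + x^2*z + y^2*z + x*y - z
tr(a^2 b^-2 a^-1 b^-1) = tr(b^-1 a^2 b^-2) tr(a) - tr(b^-1 a^2 b^-2 a)   [inverse elimination on a] = x^2*y^2*z - x^3*y - x*y*z^2 - y^2*z + 2*x*y + z
reduce: tr(b^-3 a^2 b^-2 a^-1) = tr(a^2 b^-2 a^-1 b^-2) tr(b) - tr(a^2 b^-2 a^-1 b^-1)   [inverse elimination on b] = x^2*y^4*z - x^3*y^3 - x*y^3*z^2 - x^2*y^2*z - y^4*z + x^3*y + x*y^3 + x*y*z^2 + 3*y^2*z - x*y - z
reduce: tr(b^-2 a^2 b^-2) = tr(b^-2 a^2 b^-1) tr(b) - tr(b^-2 a^2)   [inverse elimination on b] = x^2*y^4 - x*y^3*z - 3*x^2*y^2 - y^4 + 2*x*y*z + x^2 + 4*y^2 - 2
reduce: tr(b^-3 a^2 b^-2) = tr(b^-2 a^2 b^-2) tr(b) - tr(b^-2 a^2 b^-1)   [inverse elimination on b] = x^2*y^5 - x*y^4*z - 4*x^2*y^3 - y^5 + 3*x*y^2*z + 3*x^2*y + 5*y^3 - x*z - 5*y
tr(a^-2 b^-3 a^2 b^-2) = tr(b^-3 a^2 b^-2 a^-1) tr(a) - tr(b^-3 a^2 b^-2)   [inverse elimination on a] = x^3*y^4*z - x^4*y^3 - x^2*y^5 - x^2*y^3*z^2 - x^3*y^2*z + x^4*y + 5*x^2*y^3 + x^2*y*z^2 + y^5 - 4*x^2*y - 5*y^3 + 5*y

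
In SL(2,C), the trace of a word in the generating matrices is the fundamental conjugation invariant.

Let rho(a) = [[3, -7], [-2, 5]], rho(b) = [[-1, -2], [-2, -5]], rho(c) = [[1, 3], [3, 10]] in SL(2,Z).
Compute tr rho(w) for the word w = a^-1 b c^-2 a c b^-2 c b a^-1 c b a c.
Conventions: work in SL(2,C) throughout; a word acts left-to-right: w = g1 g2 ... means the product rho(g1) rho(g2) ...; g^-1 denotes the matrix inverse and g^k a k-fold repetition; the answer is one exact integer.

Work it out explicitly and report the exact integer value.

rho(a^-1) = [[5, 7], [2, 3]]
... * rho(b) = [[-1, -2], [-2, -5]]  ->  [[-19, -45], [-8, -19]]
... * rho(c^-1) = [[10, -3], [-3, 1]]  ->  [[-55, 12], [-23, 5]]
... * rho(c^-1) = [[10, -3], [-3, 1]]  ->  [[-586, 177], [-245, 74]]
... * rho(a) = [[3, -7], [-2, 5]]  ->  [[-2112, 4987], [-883, 2085]]
... * rho(c) = [[1, 3], [3, 10]]  ->  [[12849, 43534], [5372, 18201]]
... * rho(b^-1) = [[-5, 2], [2, -1]]  ->  [[22823, -17836], [9542, -7457]]
... * rho(b^-1) = [[-5, 2], [2, -1]]  ->  [[-149787, 63482], [-62624, 26541]]
... * rho(c) = [[1, 3], [3, 10]]  ->  [[40659, 185459], [16999, 77538]]
... * rho(b) = [[-1, -2], [-2, -5]]  ->  [[-411577, -1008613], [-172075, -421688]]
... * rho(a^-1) = [[5, 7], [2, 3]]  ->  [[-4075111, -5906878], [-1703751, -2469589]]
... * rho(c) = [[1, 3], [3, 10]]  ->  [[-21795745, -71294113], [-9112518, -29807143]]
... * rho(b) = [[-1, -2], [-2, -5]]  ->  [[164383971, 400062055], [68726804, 167260751]]
... * rho(a) = [[3, -7], [-2, 5]]  ->  [[-306972197, 849622478], [-128341090, 355216127]]
... * rho(c) = [[1, 3], [3, 10]]  ->  [[2241895237, 7575308189], [937307291, 3167138000]]
tr = 2241895237 + 3167138000 = 5409033237

5409033237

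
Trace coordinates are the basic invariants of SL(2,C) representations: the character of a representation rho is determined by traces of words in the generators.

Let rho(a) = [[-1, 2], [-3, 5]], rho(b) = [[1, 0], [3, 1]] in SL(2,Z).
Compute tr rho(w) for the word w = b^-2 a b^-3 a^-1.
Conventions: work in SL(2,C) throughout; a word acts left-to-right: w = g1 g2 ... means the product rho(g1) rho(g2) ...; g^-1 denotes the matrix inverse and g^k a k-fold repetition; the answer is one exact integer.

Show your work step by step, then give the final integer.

rho(b^-1) = [[1, 0], [-3, 1]]
... * rho(b^-1) = [[1, 0], [-3, 1]]  ->  [[1, 0], [-6, 1]]
... * rho(a) = [[-1, 2], [-3, 5]]  ->  [[-1, 2], [3, -7]]
... * rho(b^-1) = [[1, 0], [-3, 1]]  ->  [[-7, 2], [24, -7]]
... * rho(b^-1) = [[1, 0], [-3, 1]]  ->  [[-13, 2], [45, -7]]
... * rho(b^-1) = [[1, 0], [-3, 1]]  ->  [[-19, 2], [66, -7]]
... * rho(a^-1) = [[5, -2], [3, -1]]  ->  [[-89, 36], [309, -125]]
tr = -89 + -125 = -214

-214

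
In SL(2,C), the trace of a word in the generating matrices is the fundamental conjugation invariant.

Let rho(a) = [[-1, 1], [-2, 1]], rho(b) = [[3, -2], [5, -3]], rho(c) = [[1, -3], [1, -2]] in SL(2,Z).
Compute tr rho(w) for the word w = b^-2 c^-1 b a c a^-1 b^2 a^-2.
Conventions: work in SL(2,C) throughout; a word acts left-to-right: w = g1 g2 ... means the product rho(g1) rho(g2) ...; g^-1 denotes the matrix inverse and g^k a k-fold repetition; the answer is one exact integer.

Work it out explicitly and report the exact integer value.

rho(b^-1) = [[-3, 2], [-5, 3]]
... * rho(b^-1) = [[-3, 2], [-5, 3]]  ->  [[-1, 0], [0, -1]]
... * rho(c^-1) = [[-2, 3], [-1, 1]]  ->  [[2, -3], [1, -1]]
... * rho(b) = [[3, -2], [5, -3]]  ->  [[-9, 5], [-2, 1]]
... * rho(a) = [[-1, 1], [-2, 1]]  ->  [[-1, -4], [0, -1]]
... * rho(c) = [[1, -3], [1, -2]]  ->  [[-5, 11], [-1, 2]]
... * rho(a^-1) = [[1, -1], [2, -1]]  ->  [[17, -6], [3, -1]]
... * rho(b) = [[3, -2], [5, -3]]  ->  [[21, -16], [4, -3]]
... * rho(b) = [[3, -2], [5, -3]]  ->  [[-17, 6], [-3, 1]]
... * rho(a^-1) = [[1, -1], [2, -1]]  ->  [[-5, 11], [-1, 2]]
... * rho(a^-1) = [[1, -1], [2, -1]]  ->  [[17, -6], [3, -1]]
tr = 17 + -1 = 16

16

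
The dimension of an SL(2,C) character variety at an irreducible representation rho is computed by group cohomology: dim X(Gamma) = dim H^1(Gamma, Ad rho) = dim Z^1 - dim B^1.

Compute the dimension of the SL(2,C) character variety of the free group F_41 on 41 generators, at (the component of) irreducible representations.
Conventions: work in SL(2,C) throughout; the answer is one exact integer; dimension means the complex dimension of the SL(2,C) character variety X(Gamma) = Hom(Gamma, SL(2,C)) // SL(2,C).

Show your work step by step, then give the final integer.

120

Gamma = F_41 has 41 generators and no relators.
Z^1(Gamma, Ad rho) = (sl_2)^41: a cocycle is a free choice of one sl_2 vector per generator, so dim Z^1 = 3*41 = 123.
dim B^1 = 3: the coboundary map is injective because an irreducible image has centralizer 0 in sl_2.
dim H^1 = 123 - 3 = 120, which is dim X.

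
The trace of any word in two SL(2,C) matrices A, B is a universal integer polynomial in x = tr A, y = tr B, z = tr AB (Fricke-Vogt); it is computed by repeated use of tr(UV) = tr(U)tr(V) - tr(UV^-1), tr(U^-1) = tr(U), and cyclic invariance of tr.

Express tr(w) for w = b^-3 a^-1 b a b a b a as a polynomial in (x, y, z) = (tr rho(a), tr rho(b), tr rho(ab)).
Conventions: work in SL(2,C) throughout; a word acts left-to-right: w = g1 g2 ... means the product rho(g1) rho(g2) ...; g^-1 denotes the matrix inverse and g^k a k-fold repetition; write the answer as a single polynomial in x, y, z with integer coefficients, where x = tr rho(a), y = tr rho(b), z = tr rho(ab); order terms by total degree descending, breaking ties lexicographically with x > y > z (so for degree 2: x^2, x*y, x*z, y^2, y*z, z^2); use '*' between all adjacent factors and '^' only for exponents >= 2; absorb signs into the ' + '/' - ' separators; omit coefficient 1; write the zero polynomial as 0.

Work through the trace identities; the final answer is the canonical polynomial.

-x*y^3*z^3 + x^2*y^2*z^2 + y^4*z^2 + y^2*z^4 + x*y^3*z + x*y*z^3 - x^2*y^2 - x^2*z^2 - y^4 - 6*y^2*z^2 - z^4 + x^2 + 4*y^2 + 4*z^2 - 2

trace(b a b a) = trace(a b) * trace(a b) - trace(1)   [split at a repeated a] = z^2 - 2
trace(b a b) = trace(b) * trace(a b) - trace(a)   [square of b] = y*z - x
trace(a b a b a) = trace(a) * trace(b a b a) - trace(b a b)   [square of a] = x*z^2 - y*z - x
reduce: trace(a b a b a b) = trace(a b) * trace(a b a b) - trace(a^-1 b^-1)   [split at a repeated a] = z^3 - 3*z
so trace(a b a b a b^-1) = trace(a b a b a) * trace(b) - trace(a b a b a b)   [inverse elimination on b] = x*y*z^2 - y^2*z - z^3 - x*y + 3*z
so trace(a b a) = trace(a) * trace(b a) - trace(b)   [square of a] = x*z - y
trace(b a b a b) = trace(b) * trace(a b a b) - trace(a b a)   [square of b] = y*z^2 - x*z - y
so trace(a b a b a b a) = trace(a) * trace(b a b a b a) - trace(b a b a b)   [square of a] = x*z^3 - y*z^2 - 2*x*z + y
trace(a b a b a b a b) = trace(b a) * trace(b a b a b a) - trace(b^-1 a^-1 b^-1 a^-1)   [split at a repeated b] = z^4 - 4*z^2 + 2
trace(b^-1 a b a b a b a) = trace(a b a b a b a) * trace(b) - trace(a b a b a b a b)   [inverse elimination on b] = x*y*z^3 - y^2*z^2 - z^4 - 2*x*y*z + y^2 + 4*z^2 - 2
trace(b a b a b a b^-2 a) = trace(b^-1 a b a b a b a) * trace(b) - trace(b^-1 a b a b a b a b)   [inverse elimination on b] = x*y^2*z^3 - y^3*z^2 - y*z^4 - 2*x*y^2*z - x*z^3 + y^3 + 5*y*z^2 + 2*x*z - 3*y
reduce: trace(a^-1 b a b a b a b^-2) = trace(b a b a b a b^-2) * trace(a) - trace(b a b a b a b^-2 a)   [inverse elimination on a] = -x*y^2*z^3 + x^2*y*z^2 + y^3*z^2 + y*z^4 + x*y^2*z - x^2*y - y^3 - 5*y*z^2 + x*z + 3*y
reduce: trace(b a b a b a b) = trace(b) * trace(a b a b a b) - trace(a b a b a)   [square of b] = y*z^3 - x*z^2 - 2*y*z + x
reduce: trace(a^-1 b a b a b a b) = trace(b a b a b a b) * trace(a) - trace(b a b a b a b a)   [inverse elimination on a] = x*y*z^3 - x^2*z^2 - z^4 - 2*x*y*z + x^2 + 4*z^2 - 2
so trace(a^-1 b a b a b a b^-1) = trace(a^-1 b a b a b a) * trace(b) - trace(a^-1 b a b a b a b)   [inverse elimination on b] = -x*y*z^3 + x^2*z^2 + y^2*z^2 + z^4 + x*y*z - x^2 - y^2 - 4*z^2 + 2
trace(b^-3 a^-1 b a b a b a) = trace(a^-1 b a b a b a b^-2) * trace(b) - trace(a^-1 b a b a b a b^-1)   [inverse elimination on b] = -x*y^3*z^3 + x^2*y^2*z^2 + y^4*z^2 + y^2*z^4 + x*y^3*z + x*y*z^3 - x^2*y^2 - x^2*z^2 - y^4 - 6*y^2*z^2 - z^4 + x^2 + 4*y^2 + 4*z^2 - 2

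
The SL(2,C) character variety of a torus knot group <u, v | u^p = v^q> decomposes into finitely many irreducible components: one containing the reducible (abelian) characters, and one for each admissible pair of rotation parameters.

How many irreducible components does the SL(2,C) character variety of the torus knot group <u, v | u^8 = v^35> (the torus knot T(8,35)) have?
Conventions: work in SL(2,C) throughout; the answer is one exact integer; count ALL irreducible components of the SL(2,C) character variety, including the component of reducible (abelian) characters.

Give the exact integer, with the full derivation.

120

Gamma = < u, v | u^8 = v^35 > (torus knot T(8,35)); the central element u^8 = v^35 acts as +I or -I in any irreducible SL(2,C) representation.
So on each irreducible component the traces are pinned: tr(u) = 2*cos(pi*alpha/8) with 1 <= alpha <= 7, tr(v) = 2*cos(pi*beta/35) with 1 <= beta <= 34.
Consistency of u^8 = (-1)^alpha I with v^35 = (-1)^beta I forces alpha = beta (mod 2).
Enumerate parity-matched pairs: 4*17 odd-odd plus 3*17 even-even gives 119.
Total: 119 irreducible-character components + 1 reducible (abelian) component = 120.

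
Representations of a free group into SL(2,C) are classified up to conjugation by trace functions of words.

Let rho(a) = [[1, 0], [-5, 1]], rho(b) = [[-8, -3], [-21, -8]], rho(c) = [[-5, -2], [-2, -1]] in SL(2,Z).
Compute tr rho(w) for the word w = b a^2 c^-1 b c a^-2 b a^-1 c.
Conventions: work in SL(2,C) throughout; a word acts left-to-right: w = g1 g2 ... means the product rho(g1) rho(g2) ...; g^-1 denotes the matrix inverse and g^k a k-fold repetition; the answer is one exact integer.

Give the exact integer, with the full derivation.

9192161

rho(b) = [[-8, -3], [-21, -8]]
... * rho(a) = [[1, 0], [-5, 1]]  ->  [[7, -3], [19, -8]]
... * rho(a) = [[1, 0], [-5, 1]]  ->  [[22, -3], [59, -8]]
... * rho(c^-1) = [[-1, 2], [2, -5]]  ->  [[-28, 59], [-75, 158]]
... * rho(b) = [[-8, -3], [-21, -8]]  ->  [[-1015, -388], [-2718, -1039]]
... * rho(c) = [[-5, -2], [-2, -1]]  ->  [[5851, 2418], [15668, 6475]]
... * rho(a^-1) = [[1, 0], [5, 1]]  ->  [[17941, 2418], [48043, 6475]]
... * rho(a^-1) = [[1, 0], [5, 1]]  ->  [[30031, 2418], [80418, 6475]]
... * rho(b) = [[-8, -3], [-21, -8]]  ->  [[-291026, -109437], [-779319, -293054]]
... * rho(a^-1) = [[1, 0], [5, 1]]  ->  [[-838211, -109437], [-2244589, -293054]]
... * rho(c) = [[-5, -2], [-2, -1]]  ->  [[4409929, 1785859], [11809053, 4782232]]
tr = 4409929 + 4782232 = 9192161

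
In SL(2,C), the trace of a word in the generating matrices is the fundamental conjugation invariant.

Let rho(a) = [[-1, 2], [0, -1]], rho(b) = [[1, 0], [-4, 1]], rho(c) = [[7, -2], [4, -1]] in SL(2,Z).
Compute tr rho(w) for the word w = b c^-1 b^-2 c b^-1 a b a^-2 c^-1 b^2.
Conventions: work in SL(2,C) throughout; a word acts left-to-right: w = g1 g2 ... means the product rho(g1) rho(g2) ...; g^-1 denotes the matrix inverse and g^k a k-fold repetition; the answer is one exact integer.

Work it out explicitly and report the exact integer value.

-2046

rho(b) = [[1, 0], [-4, 1]]
... * rho(c^-1) = [[-1, 2], [-4, 7]]  ->  [[-1, 2], [0, -1]]
... * rho(b^-1) = [[1, 0], [4, 1]]  ->  [[7, 2], [-4, -1]]
... * rho(b^-1) = [[1, 0], [4, 1]]  ->  [[15, 2], [-8, -1]]
... * rho(c) = [[7, -2], [4, -1]]  ->  [[113, -32], [-60, 17]]
... * rho(b^-1) = [[1, 0], [4, 1]]  ->  [[-15, -32], [8, 17]]
... * rho(a) = [[-1, 2], [0, -1]]  ->  [[15, 2], [-8, -1]]
... * rho(b) = [[1, 0], [-4, 1]]  ->  [[7, 2], [-4, -1]]
... * rho(a^-1) = [[-1, -2], [0, -1]]  ->  [[-7, -16], [4, 9]]
... * rho(a^-1) = [[-1, -2], [0, -1]]  ->  [[7, 30], [-4, -17]]
... * rho(c^-1) = [[-1, 2], [-4, 7]]  ->  [[-127, 224], [72, -127]]
... * rho(b) = [[1, 0], [-4, 1]]  ->  [[-1023, 224], [580, -127]]
... * rho(b) = [[1, 0], [-4, 1]]  ->  [[-1919, 224], [1088, -127]]
tr = -1919 + -127 = -2046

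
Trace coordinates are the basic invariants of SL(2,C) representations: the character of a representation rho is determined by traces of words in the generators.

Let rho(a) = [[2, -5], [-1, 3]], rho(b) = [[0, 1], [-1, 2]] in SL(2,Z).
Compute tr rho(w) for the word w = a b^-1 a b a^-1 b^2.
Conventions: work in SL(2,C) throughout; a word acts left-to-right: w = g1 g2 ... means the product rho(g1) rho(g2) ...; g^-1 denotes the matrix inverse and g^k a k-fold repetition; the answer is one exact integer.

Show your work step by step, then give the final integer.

rho(a) = [[2, -5], [-1, 3]]
... * rho(b^-1) = [[2, -1], [1, 0]]  ->  [[-1, -2], [1, 1]]
... * rho(a) = [[2, -5], [-1, 3]]  ->  [[0, -1], [1, -2]]
... * rho(b) = [[0, 1], [-1, 2]]  ->  [[1, -2], [2, -3]]
... * rho(a^-1) = [[3, 5], [1, 2]]  ->  [[1, 1], [3, 4]]
... * rho(b) = [[0, 1], [-1, 2]]  ->  [[-1, 3], [-4, 11]]
... * rho(b) = [[0, 1], [-1, 2]]  ->  [[-3, 5], [-11, 18]]
tr = -3 + 18 = 15

15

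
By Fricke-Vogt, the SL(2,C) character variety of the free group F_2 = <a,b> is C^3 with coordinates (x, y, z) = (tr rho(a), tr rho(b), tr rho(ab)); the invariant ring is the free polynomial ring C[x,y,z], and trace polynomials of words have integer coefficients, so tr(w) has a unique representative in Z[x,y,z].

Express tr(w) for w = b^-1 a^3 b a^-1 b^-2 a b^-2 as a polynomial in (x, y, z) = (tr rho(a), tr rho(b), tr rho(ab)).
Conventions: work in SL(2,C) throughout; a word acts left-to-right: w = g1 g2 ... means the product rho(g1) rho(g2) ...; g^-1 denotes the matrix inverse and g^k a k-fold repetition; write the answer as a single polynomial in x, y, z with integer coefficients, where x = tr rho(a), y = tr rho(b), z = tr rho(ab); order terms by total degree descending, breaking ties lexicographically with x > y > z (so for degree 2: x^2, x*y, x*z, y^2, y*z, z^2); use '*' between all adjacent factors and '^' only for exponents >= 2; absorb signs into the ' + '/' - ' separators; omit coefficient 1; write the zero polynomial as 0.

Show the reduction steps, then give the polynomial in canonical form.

-x^4*y^5*z + x^5*y^4 + x^3*y^6 + 2*x^3*y^4*z^2 + x^4*y^3*z - x^2*y^3*z^3 - 2*x^5*y^2 - 6*x^3*y^4 - 3*x^3*y^2*z^2 - x*y^6 - 2*x*y^4*z^2 + x^4*y*z + 2*x^2*y^3*z + x^2*y*z^3 + y^5*z + y^3*z^3 + 8*x^3*y^2 + 5*x*y^4 + 4*x*y^2*z^2 - 3*x^2*y*z - 4*y^3*z - y*z^3 + x^3 - 5*x*y^2 + 2*y*z - 3*x

so trace(a^2) = trace(a) trace(a) - trace(1)  (reduce the a square) = x^2 - 2
trace(a^3) = trace(a) trace(a^2) - trace(a)  (reduce the a square) = x^3 - 3*x
reduce: trace(a^4) = trace(a) trace(a^3) - trace(a^2)  (reduce the a square) = x^4 - 4*x^2 + 2
trace(a b a) = trace(a) trace(b a) - trace(b)  (reduce the a square) = x*z - y
reduce: trace(b a^3) = trace(a) trace(a b a) - trace(a b)  (reduce the a square) = x^2*z - x*y - z
trace(a^4 b) = trace(a) trace(b a^3) - trace(b a^2)  (reduce the a square) = x^3*z - x^2*y - 2*x*z + y
trace(a b^-1 a^3) = trace(a^4) trace(b) - trace(a^4 b)  (eliminate b^-1) = x^4*y - x^3*z - 3*x^2*y + 2*x*z + y
reduce: trace(a^4 b a) = trace(a) trace(a^2 b a^2) - trace(a^2 b a)  (reduce the a square) = x^4*z - x^3*y - 3*x^2*z + 2*x*y + z
trace(b a b a) = trace(a b) trace(a b) - trace(1)  (split on a) = z^2 - 2
so trace(b a b) = trace(b) trace(a b) - trace(a)  (reduce the b square) = y*z - x
so trace(a b a b a) = trace(a) trace(b a b a) - trace(b a b)  (reduce the a square) = x*z^2 - y*z - x
trace(a b a b a^2) = trace(a) trace(a b a b a) - trace(a b a b)  (reduce the a square) = x^2*z^2 - x*y*z - x^2 - z^2 + 2
so trace(a^4 b a b) = trace(a) trace(a b a b a^2) - trace(a b a b a)  (reduce the a square) = x^3*z^2 - x^2*y*z - x^3 - 2*x*z^2 + y*z + 3*x
trace(a^3 b a b^-1 a) = trace(a^4 b a) trace(b) - trace(a^4 b a b)  (eliminate b^-1) = x^4*y*z - x^3*y^2 - x^3*z^2 - 2*x^2*y*z + x^3 + 2*x*y^2 + 2*x*z^2 - 3*x
so trace(b a^2 b) = trace(b) trace(a^2 b) - trace(a^2)  (reduce the b square) = x*y*z - x^2 - y^2 + 2
so trace(b a^2 b a^2) = trace(a) trace(b a^2 b a) - trace(b a^2 b)  (reduce the a square) = x^2*z^2 - 2*x*y*z + y^2 - 2
reduce: trace(a b a^3 b a) = trace(a) trace(b a^2 b a^2) - trace(b a^2 b a)  (reduce the a square) = x^3*z^2 - 2*x^2*y*z + x*y^2 - x*z^2 + y*z - x
so trace(b a b a b a) = trace(b a) trace(b a b a) - trace(b^-1 a^-1)  (split on b) = z^3 - 3*z
trace(b a b a b) = trace(b) trace(a b a b) - trace(a b a)  (reduce the b square) = y*z^2 - x*z - y
trace(b a b a b a^2) = trace(a) trace(b a b a b a) - trace(b a b a b)  (reduce the a square) = x*z^3 - y*z^2 - 2*x*z + y
trace(a b a^3 b a b) = trace(a) trace(b a b a b a^2) - trace(b a b a b a)  (reduce the a square) = x^2*z^3 - x*y*z^2 - 2*x^2*z - z^3 + x*y + 3*z
trace(a^3 b a b^-1 a b) = trace(a b a^3 b a) trace(b) - trace(a b a^3 b a b)  (eliminate b^-1) = x^3*y*z^2 - 2*x^2*y^2*z - x^2*z^3 + x*y^3 + 2*x^2*z + y^2*z + z^3 - 2*x*y - 3*z
so trace(b^-1 a b^-1 a^3 b a) = trace(a^3 b a b^-1 a) trace(b) - trace(a^3 b a b^-1 a b)  (eliminate b^-1) = x^4*y^2*z - x^3*y^3 - 2*x^3*y*z^2 + x^2*z^3 + x^3*y + x*y^3 + 2*x*y*z^2 - 2*x^2*z - y^2*z - z^3 - x*y + 3*z
trace(b^-1 a b^-1 a^3 b a^-1) = trace(b^-1 a b^-1 a^3 b) trace(a) - trace(b^-1 a b^-1 a^3 b a)  (eliminate a^-1) = -x^4*y^2*z + x^5*y + x^3*y^3 + 2*x^3*y*z^2 - x^4*z - x^2*z^3 - 4*x^3*y - x*y^3 - 2*x*y*z^2 + 4*x^2*z + y^2*z + z^3 + 2*x*y - 3*z
trace(b^-1 a^3 b a^-1 b^-2 a) = trace(b^-1 a b^-1 a^3 b a^-1) trace(b) - trace(b^-1 a b^-1 a^3 b a^-1 b)  (eliminate b^-1) = -x^4*y^3*z + x^5*y^2 + x^3*y^4 + 2*x^3*y^2*z^2 - x^4*y*z - x^2*y*z^3 - 4*x^3*y^2 - x*y^4 - 2*x*y^2*z^2 + 4*x^2*y*z + y^3*z + y*z^3 - x^3 + 2*x*y^2 - 3*y*z + 3*x
trace(a b^2 a^2) = trace(a) trace(b^2 a^2) - trace(b^2 a)  (reduce the a square) = x^2*y*z - x^3 - x*y^2 - y*z + 3*x
trace(b a^4 b) = trace(a) trace(a b^2 a^2) - trace(a b^2 a)  (reduce the a square) = x^3*y*z - x^4 - x^2*y^2 - 2*x*y*z + 4*x^2 + y^2 - 2
trace(a^4 b a^-1 b) = trace(b a^4 b) trace(a) - trace(b a^4 b a)  (eliminate a^-1) = x^4*y*z - x^5 - x^3*y^2 - x^3*z^2 - x^2*y*z + 5*x^3 + x*y^2 + 2*x*z^2 - y*z - 5*x
reduce: trace(b^-1 a^4 b a^-1) = trace(a^4 b a^-1) trace(b) - trace(a^4 b a^-1 b)  (eliminate b^-1) = -x^4*y*z + x^5 + x^3*y^2 + x^3*z^2 + 2*x^2*y*z - 5*x^3 - 2*x*y^2 - 2*x*z^2 + 5*x
trace(a^3 b a^-1 b^-2 a) = trace(b^-1 a^4 b a^-1) trace(b) - trace(b^-1 a^4 b a^-1 b)  (eliminate b^-1) = -x^4*y^2*z + x^5*y + x^3*y^3 + x^3*y*z^2 + 2*x^2*y^2*z - 5*x^3*y - 2*x*y^3 - 2*x*y*z^2 - x^2*z + 6*x*y + z
trace(a^3 b a^-1 b^-2 a b^-2) = trace(b^-1 a^3 b a^-1 b^-2 a) trace(b) - trace(b^-1 a^3 b a^-1 b^-2 a b)  (eliminate b^-1) = -x^4*y^4*z + x^5*y^3 + x^3*y^5 + 2*x^3*y^3*z^2 - x^2*y^2*z^3 - x^5*y - 5*x^3*y^3 - x^3*y*z^2 - x*y^5 - 2*x*y^3*z^2 + 2*x^2*y^2*z + y^4*z + y^2*z^3 + 4*x^3*y + 4*x*y^3 + 2*x*y*z^2 + x^2*z - 3*y^2*z - 3*x*y - z
reduce: trace(b^-1 a^3 b a^-1 b^-2 a b^-2) = trace(a^3 b a^-1 b^-2 a b^-2) trace(b) - trace(a^3 b a^-1 b^-2 a b^-1)  (eliminate b^-1) = -x^4*y^5*z + x^5*y^4 + x^3*y^6 + 2*x^3*y^4*z^2 + x^4*y^3*z - x^2*y^3*z^3 - 2*x^5*y^2 - 6*x^3*y^4 - 3*x^3*y^2*z^2 - x*y^6 - 2*x*y^4*z^2 + x^4*y*z + 2*x^2*y^3*z + x^2*y*z^3 + y^5*z + y^3*z^3 + 8*x^3*y^2 + 5*x*y^4 + 4*x*y^2*z^2 - 3*x^2*y*z - 4*y^3*z - y*z^3 + x^3 - 5*x*y^2 + 2*y*z - 3*x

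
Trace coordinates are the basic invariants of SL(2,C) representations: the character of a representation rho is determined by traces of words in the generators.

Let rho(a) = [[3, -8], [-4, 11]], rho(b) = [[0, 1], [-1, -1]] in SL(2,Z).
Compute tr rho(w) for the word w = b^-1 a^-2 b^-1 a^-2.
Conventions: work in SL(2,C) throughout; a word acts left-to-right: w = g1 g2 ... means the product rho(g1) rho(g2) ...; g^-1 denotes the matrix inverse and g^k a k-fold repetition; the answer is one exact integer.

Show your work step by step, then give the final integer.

9407

rho(b^-1) = [[-1, -1], [1, 0]]
... * rho(a^-1) = [[11, 8], [4, 3]]  ->  [[-15, -11], [11, 8]]
... * rho(a^-1) = [[11, 8], [4, 3]]  ->  [[-209, -153], [153, 112]]
... * rho(b^-1) = [[-1, -1], [1, 0]]  ->  [[56, 209], [-41, -153]]
... * rho(a^-1) = [[11, 8], [4, 3]]  ->  [[1452, 1075], [-1063, -787]]
... * rho(a^-1) = [[11, 8], [4, 3]]  ->  [[20272, 14841], [-14841, -10865]]
tr = 20272 + -10865 = 9407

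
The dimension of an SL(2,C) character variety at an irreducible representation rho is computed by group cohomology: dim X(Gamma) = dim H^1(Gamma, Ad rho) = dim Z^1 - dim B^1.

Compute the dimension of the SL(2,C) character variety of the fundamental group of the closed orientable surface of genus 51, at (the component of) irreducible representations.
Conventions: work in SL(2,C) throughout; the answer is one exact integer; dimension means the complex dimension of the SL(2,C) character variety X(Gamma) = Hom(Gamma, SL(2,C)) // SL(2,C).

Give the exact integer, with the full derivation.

Gamma = pi_1(Sigma_51) = < a_1, b_1, ..., a_51, b_51 | prod [a_i, b_i] > has 2g = 102 generators and 1 relator.
A cocycle assigns one sl_2 vector per generator subject to the relator condition d_2(z) = 0: dim of the unconstrained space is 3*2g = 306.
H^2 = coker(d_2) is dual to H^0 = 0 at irreducible rho (Poincare duality), so d_2 is onto: dim Z^1 = 303.
dim B^1 = 3 (coboundaries, injective at irreducible rho).
dim X = dim H^1 = 303 - 3 = 300.

300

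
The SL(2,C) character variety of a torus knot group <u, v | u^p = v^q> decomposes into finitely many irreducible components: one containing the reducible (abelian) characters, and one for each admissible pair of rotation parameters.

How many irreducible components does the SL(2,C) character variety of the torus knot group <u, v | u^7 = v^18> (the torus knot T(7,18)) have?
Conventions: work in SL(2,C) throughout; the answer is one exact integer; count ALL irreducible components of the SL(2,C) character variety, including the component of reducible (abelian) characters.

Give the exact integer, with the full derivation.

52

In the torus knot group T(7,18), u^7 = v^18 is central, so an irreducible representation sends it to +I or -I (Schur).
So on each irreducible component the traces are pinned: tr(u) = 2*cos(pi*alpha/7) with 1 <= alpha <= 6, tr(v) = 2*cos(pi*beta/18) with 1 <= beta <= 17.
The two central values (-1)^alpha I and (-1)^beta I must be the same matrix, so alpha and beta share a parity.
Counting: 3 odd alphas x 9 odd betas + 3 even alphas x 8 even betas = 27 + 24 = 51.
Total: 51 irreducible-character components + 1 reducible (abelian) component = 52.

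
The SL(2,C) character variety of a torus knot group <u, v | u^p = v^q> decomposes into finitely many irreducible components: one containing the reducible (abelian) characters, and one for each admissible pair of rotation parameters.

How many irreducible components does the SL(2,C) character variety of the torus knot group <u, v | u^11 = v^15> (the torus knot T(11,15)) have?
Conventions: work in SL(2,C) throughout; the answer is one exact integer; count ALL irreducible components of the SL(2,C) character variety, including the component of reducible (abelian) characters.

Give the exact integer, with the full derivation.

71

For T(11,15): irreducibility forces the central element u^11 = v^15 to one of +I, -I.
On an irreducible component, tr(u) is locked at 2*cos(pi*alpha/11) for some alpha in 1..10, and tr(v) at 2*cos(pi*beta/15) for some beta in 1..14.
Consistency of u^11 = (-1)^alpha I with v^15 = (-1)^beta I forces alpha = beta (mod 2).
count pairs: odd alpha (5 choices) x odd beta (7), plus even alpha (5) x even beta (7): 5*7 + 5*7 = 70.
Total: 70 irreducible-character components + 1 reducible (abelian) component = 71.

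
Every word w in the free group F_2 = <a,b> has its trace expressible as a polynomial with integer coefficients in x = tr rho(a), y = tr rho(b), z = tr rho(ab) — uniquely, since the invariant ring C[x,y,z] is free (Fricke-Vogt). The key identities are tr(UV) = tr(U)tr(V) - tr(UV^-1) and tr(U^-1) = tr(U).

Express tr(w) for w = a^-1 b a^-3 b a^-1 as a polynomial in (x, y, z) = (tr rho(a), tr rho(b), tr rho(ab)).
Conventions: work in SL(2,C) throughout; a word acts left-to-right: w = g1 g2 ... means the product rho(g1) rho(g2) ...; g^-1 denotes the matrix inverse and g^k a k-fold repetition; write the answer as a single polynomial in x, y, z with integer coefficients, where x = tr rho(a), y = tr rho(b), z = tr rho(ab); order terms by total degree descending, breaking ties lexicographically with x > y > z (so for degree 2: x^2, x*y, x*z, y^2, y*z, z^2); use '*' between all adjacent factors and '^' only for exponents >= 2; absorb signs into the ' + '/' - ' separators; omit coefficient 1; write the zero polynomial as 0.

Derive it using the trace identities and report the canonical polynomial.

tr(b^2) = tr(b)*tr(b) - tr(1)  (reduce the b square) = y^2 - 2
tr(b^2 a) = tr(b)*tr(a b) - tr(a)  (reduce the b square) = y*z - x
tr(a^-1 b^2) = tr(b^2)*tr(a) - tr(b^2 a)  (eliminate a^-1) = x*y^2 - y*z - x
tr(a^-2 b^2) = tr(a^-1 b^2)*tr(a) - tr(a^-1 b^2 a)  (eliminate a^-1) = x^2*y^2 - x*y*z - x^2 - y^2 + 2
tr(b a^-3 b) = tr(a^-2 b^2)*tr(a) - tr(a^-2 b^2 a)  (eliminate a^-1) = x^3*y^2 - x^2*y*z - x^3 - 2*x*y^2 + y*z + 3*x
tr(b a b a) = tr(a b)*tr(a b) - tr(1)  (split on a) = z^2 - 2
tr(b a b a^-1) = tr(b a b)*tr(a) - tr(b a b a)  (eliminate a^-1) = x*y*z - x^2 - z^2 + 2
tr(a^-1 b a b a^-1) = tr(b a b a^-1)*tr(a) - tr(b a b)  (eliminate a^-1) = x^2*y*z - x^3 - x*z^2 - y*z + 3*x
tr(b a^-3 b a) = tr(a^-1 b a b a^-1)*tr(a) - tr(a^-1 b a b)  (eliminate a^-1) = x^3*y*z - x^4 - x^2*z^2 - 2*x*y*z + 4*x^2 + z^2 - 2
tr(a^-1 b a^-3 b) = tr(b a^-3 b)*tr(a) - tr(b a^-3 b a)  (eliminate a^-1) = x^4*y^2 - 2*x^3*y*z - 2*x^2*y^2 + x^2*z^2 + 3*x*y*z - x^2 - z^2 + 2
tr(a^-1 b a^-3 b a^-1) = tr(a^-1 b a^-3 b)*tr(a) - tr(a^-1 b a^-3 b a)  (eliminate a^-1) = x^5*y^2 - 2*x^4*y*z - 3*x^3*y^2 + x^3*z^2 + 4*x^2*y*z + 2*x*y^2 - x*z^2 - y*z - x

x^5*y^2 - 2*x^4*y*z - 3*x^3*y^2 + x^3*z^2 + 4*x^2*y*z + 2*x*y^2 - x*z^2 - y*z - x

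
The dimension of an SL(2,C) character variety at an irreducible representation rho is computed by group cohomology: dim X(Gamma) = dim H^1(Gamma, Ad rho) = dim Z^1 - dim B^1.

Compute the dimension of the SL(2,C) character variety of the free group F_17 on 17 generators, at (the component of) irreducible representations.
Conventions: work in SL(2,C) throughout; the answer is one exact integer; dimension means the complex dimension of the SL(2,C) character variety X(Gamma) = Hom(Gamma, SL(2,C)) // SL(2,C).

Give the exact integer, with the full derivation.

48

The free group F_17: 17 generators, no relators.
So Z^1 = (sl_2)^17 in full: dim Z^1 = 51.
At an irreducible rho the centralizer of the image in sl_2 is 0, so the coboundary map sl_2 -> Z^1 is injective: dim B^1 = 3.
Therefore dim X = 51 - 3 = 48.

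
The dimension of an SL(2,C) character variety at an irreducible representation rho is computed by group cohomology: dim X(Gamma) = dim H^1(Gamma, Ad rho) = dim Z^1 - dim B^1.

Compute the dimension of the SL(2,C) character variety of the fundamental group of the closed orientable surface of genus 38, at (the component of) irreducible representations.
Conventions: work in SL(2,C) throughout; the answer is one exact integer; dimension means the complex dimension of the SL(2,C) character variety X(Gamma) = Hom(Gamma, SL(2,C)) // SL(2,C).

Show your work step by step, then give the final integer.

The genus-38 surface group: 2g = 76 generators, one relator prod [a_i, b_i].
Unconstrained cocycle data is one sl_2 vector per generator (228 dimensions), cut by the relator condition d_2(z) = 0.
At an irreducible rho, H^2 = coker(d_2) vanishes (Poincare duality: H^2 is dual to H^0 = invariants = 0), so d_2 is surjective onto sl_2 and dim Z^1 = 228 - 3 = 225.
Coboundaries contribute dim B^1 = 3 (injective at irreducible rho).
dim H^1 = 225 - 3 = 222 = dim X.

222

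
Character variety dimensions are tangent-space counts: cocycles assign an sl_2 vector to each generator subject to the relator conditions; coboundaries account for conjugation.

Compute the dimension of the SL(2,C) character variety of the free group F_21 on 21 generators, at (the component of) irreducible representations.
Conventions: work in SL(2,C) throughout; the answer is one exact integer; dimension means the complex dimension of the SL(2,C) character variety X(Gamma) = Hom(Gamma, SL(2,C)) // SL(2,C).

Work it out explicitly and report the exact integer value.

The free group F_21: 21 generators, no relators.
Z^1(Gamma, Ad rho) = (sl_2)^21: a cocycle is a free choice of one sl_2 vector per generator, so dim Z^1 = 3*21 = 63.
Irreducibility makes the coboundary map sl_2 -> Z^1 injective (trivial centralizer), so dim B^1 = 3.
dim H^1 = 63 - 3 = 60, which is dim X.

60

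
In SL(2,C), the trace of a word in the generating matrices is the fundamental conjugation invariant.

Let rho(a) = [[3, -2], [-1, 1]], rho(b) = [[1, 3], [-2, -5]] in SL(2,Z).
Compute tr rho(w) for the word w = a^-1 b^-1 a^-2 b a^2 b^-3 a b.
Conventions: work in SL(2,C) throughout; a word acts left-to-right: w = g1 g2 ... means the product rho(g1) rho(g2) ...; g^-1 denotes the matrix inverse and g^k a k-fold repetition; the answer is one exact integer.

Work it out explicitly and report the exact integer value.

rho(a^-1) = [[1, 2], [1, 3]]
... * rho(b^-1) = [[-5, -3], [2, 1]]  ->  [[-1, -1], [1, 0]]
... * rho(a^-1) = [[1, 2], [1, 3]]  ->  [[-2, -5], [1, 2]]
... * rho(a^-1) = [[1, 2], [1, 3]]  ->  [[-7, -19], [3, 8]]
... * rho(b) = [[1, 3], [-2, -5]]  ->  [[31, 74], [-13, -31]]
... * rho(a) = [[3, -2], [-1, 1]]  ->  [[19, 12], [-8, -5]]
... * rho(a) = [[3, -2], [-1, 1]]  ->  [[45, -26], [-19, 11]]
... * rho(b^-1) = [[-5, -3], [2, 1]]  ->  [[-277, -161], [117, 68]]
... * rho(b^-1) = [[-5, -3], [2, 1]]  ->  [[1063, 670], [-449, -283]]
... * rho(b^-1) = [[-5, -3], [2, 1]]  ->  [[-3975, -2519], [1679, 1064]]
... * rho(a) = [[3, -2], [-1, 1]]  ->  [[-9406, 5431], [3973, -2294]]
... * rho(b) = [[1, 3], [-2, -5]]  ->  [[-20268, -55373], [8561, 23389]]
tr = -20268 + 23389 = 3121

3121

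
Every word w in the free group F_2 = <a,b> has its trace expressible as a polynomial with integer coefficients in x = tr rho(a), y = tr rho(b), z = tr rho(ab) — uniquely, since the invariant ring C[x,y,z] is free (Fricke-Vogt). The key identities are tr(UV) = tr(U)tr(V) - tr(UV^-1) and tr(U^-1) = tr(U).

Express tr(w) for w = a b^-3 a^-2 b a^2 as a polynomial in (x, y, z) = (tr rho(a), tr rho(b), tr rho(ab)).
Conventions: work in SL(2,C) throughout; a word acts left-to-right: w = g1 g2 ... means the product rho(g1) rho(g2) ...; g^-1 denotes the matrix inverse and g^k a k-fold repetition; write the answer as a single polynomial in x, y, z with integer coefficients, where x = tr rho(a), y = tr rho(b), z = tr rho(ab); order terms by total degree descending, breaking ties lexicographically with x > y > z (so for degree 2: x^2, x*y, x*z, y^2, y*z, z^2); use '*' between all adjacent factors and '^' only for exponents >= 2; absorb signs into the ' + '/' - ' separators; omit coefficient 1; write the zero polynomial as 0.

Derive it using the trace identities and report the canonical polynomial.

-x^4*y^3*z + x^5*y^2 + x^3*y^4 + x^3*y^2*z^2 + x^4*y*z + x^2*y^3*z - x^5 - 6*x^3*y^2 - x^3*z^2 - x*y^4 - x*y^2*z^2 - x^2*y*z + 5*x^3 + 6*x*y^2 + x*z^2 - y*z - 5*x

tr(a^2) = tr(a)*tr(a) - tr(1)   [square of a] = x^2 - 2
use: tr(a^3) = tr(a)*tr(a^2) - tr(a)   [square of a] = x^3 - 3*x
use: tr(b a^2) = tr(a)*tr(b a) - tr(b)   [square of a] = x*z - y
apply: tr(a^3 b) = tr(a)*tr(b a^2) - tr(b a)   [square of a] = x^2*z - x*y - z
apply: tr(a^3 b^-1) = tr(a^3)*tr(b) - tr(a^3 b)   [inverse elimination on b] = x^3*y - x^2*z - 2*x*y + z
tr(a b a^3) = tr(a)*tr(a b a^2) - tr(a b a)   [square of a] = x^3*z - x^2*y - 2*x*z + y
tr(b a b a) = tr(b a)*tr(b a) - tr(1)   [split at a repeated b] = z^2 - 2
use: tr(b a b) = tr(b)*tr(a b) - tr(a)   [square of b] = y*z - x
apply: tr(b a b a^2) = tr(a)*tr(b a b a) - tr(b a b)   [square of a] = x*z^2 - y*z - x
tr(a b a^3 b) = tr(a)*tr(b a b a^2) - tr(b a b a)   [square of a] = x^2*z^2 - x*y*z - x^2 - z^2 + 2
tr(a b a^3 b^-1) = tr(a b a^3)*tr(b) - tr(a b a^3 b)   [inverse elimination on b] = x^3*y*z - x^2*y^2 - x^2*z^2 - x*y*z + x^2 + y^2 + z^2 - 2
tr(b a^3 b^-2 a) = tr(a b a^3 b^-1)*tr(b) - tr(a b a^3)   [inverse elimination on b] = x^3*y^2*z - x^2*y^3 - x^2*y*z^2 - x^3*z - x*y^2*z + 2*x^2*y + y^3 + y*z^2 + 2*x*z - 3*y
tr(a^-1 b a^3 b^-2) = tr(b a^3 b^-2)*tr(a) - tr(b a^3 b^-2 a)   [inverse elimination on a] = -x^3*y^2*z + x^4*y + x^2*y^3 + x^2*y*z^2 + x*y^2*z - 4*x^2*y - y^3 - y*z^2 - x*z + 3*y
apply: tr(a^-2 b a^3 b^-2) = tr(a^-1 b a^3 b^-2)*tr(a) - tr(a^-1 b a^3 b^-2 a)   [inverse elimination on a] = -x^4*y^2*z + x^5*y + x^3*y^3 + x^3*y*z^2 + x^2*y^2*z - 5*x^3*y - x*y^3 - x*y*z^2 + 5*x*y - z
tr(a^-1 b a^3 b^-1) = tr(b a^3 b^-1)*tr(a) - tr(b a^3 b^-1 a)   [inverse elimination on a] = -x^3*y*z + x^4 + x^2*y^2 + x^2*z^2 + x*y*z - 4*x^2 - y^2 - z^2 + 2
tr(a^-2 b a^3 b^-1) = tr(a^-1 b a^3 b^-1)*tr(a) - tr(a^-1 b a^3 b^-1 a)   [inverse elimination on a] = -x^4*y*z + x^5 + x^3*y^2 + x^3*z^2 + x^2*y*z - 5*x^3 - x*y^2 - x*z^2 + 5*x
apply: tr(a b^-3 a^-2 b a^2) = tr(a^-2 b a^3 b^-2)*tr(b) - tr(a^-2 b a^3 b^-1)   [inverse elimination on b] = -x^4*y^3*z + x^5*y^2 + x^3*y^4 + x^3*y^2*z^2 + x^4*y*z + x^2*y^3*z - x^5 - 6*x^3*y^2 - x^3*z^2 - x*y^4 - x*y^2*z^2 - x^2*y*z + 5*x^3 + 6*x*y^2 + x*z^2 - y*z - 5*x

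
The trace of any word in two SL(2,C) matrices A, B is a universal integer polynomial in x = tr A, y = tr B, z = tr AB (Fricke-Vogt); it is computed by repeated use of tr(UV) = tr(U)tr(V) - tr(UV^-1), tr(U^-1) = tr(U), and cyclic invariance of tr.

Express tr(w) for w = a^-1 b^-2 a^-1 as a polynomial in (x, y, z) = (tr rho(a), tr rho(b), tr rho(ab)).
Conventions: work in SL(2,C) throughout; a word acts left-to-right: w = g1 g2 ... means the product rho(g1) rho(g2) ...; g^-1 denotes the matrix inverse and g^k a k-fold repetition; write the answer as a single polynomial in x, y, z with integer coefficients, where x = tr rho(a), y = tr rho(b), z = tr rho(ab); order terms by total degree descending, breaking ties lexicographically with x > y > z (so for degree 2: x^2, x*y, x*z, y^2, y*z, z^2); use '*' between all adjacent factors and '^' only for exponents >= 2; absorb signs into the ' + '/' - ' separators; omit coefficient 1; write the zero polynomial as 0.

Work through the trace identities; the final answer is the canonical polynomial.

x*y*z - x^2 - y^2 + 2

reduce: tr(a^-1) = tr(a) = x
tr(a^-1 b) = tr(b) * tr(a) - tr(b a)   [inverse elimination on a] = x*y - z
tr(a^-1 b^-1) = tr(a^-1) * tr(b) - tr(a^-1 b)   [inverse elimination on b] = z
reduce: tr(a^-1 b^-2) = tr(a^-1 b^-1) * tr(b) - tr(a^-1)   [inverse elimination on b] = y*z - x
tr(b^-2) = tr(b^-1) * tr(b) - tr(1)   [inverse elimination on b] = y^2 - 2
tr(a^-1 b^-2 a^-1) = tr(a^-1 b^-2) * tr(a) - tr(a^-1 b^-2 a)   [inverse elimination on a] = x*y*z - x^2 - y^2 + 2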